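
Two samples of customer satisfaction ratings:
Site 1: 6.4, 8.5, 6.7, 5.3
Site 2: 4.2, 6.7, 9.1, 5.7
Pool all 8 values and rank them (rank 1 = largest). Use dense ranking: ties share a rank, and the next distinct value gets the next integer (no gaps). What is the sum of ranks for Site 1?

15

Sorted (descending): 9.1, 8.5, 6.7, 6.7, 6.4, 5.7, 5.3, 4.2
The 2 values of 6.7 share dense rank 3.
Remaining distinct values take the next consecutive integers.
Site 1 values → pooled ranks: 6.4→4, 8.5→2, 6.7→3, 5.3→6
Rank sum = 4 + 2 + 3 + 6 = 15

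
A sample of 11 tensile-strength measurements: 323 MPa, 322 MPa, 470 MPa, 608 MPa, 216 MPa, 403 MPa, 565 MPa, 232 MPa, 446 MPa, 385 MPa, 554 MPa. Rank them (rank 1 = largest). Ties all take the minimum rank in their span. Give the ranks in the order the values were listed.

Sorted (descending): 608, 565, 554, 470, 446, 403, 385, 323, 322, 232, 216
No ties — each value takes its position as its rank.

8, 9, 4, 1, 11, 6, 2, 10, 5, 7, 3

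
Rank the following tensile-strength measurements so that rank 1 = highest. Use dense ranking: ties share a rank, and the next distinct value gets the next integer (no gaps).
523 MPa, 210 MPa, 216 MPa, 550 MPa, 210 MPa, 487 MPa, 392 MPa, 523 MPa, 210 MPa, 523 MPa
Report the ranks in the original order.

Sorted (descending): 550, 523, 523, 523, 487, 392, 216, 210, 210, 210
The 3 values of 523 share dense rank 2.
The 3 values of 210 share dense rank 6.
Remaining distinct values take the next consecutive integers.

2, 6, 5, 1, 6, 3, 4, 2, 6, 2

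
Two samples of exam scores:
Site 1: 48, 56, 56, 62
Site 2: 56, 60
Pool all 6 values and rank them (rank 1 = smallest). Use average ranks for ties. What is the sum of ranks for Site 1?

Sorted (ascending): 48, 56, 56, 56, 60, 62
The 3 values of 56 occupy positions 2–4 → average rank 3.
Site 1 values → pooled ranks: 48→1, 56→3, 56→3, 62→6
Rank sum = 1 + 3 + 3 + 6 = 13

13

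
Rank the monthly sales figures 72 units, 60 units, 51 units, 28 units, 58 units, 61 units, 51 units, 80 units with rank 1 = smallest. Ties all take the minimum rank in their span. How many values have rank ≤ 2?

Sorted (ascending): 28, 51, 51, 58, 60, 61, 72, 80
The 2 values of 51 occupy positions 2–3 → each gets rank 2.
Ranks ≤ 2: {1, 2, 2} → 3 values.

3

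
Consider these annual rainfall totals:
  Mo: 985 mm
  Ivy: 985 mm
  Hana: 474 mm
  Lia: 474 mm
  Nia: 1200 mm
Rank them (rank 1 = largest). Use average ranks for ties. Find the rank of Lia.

Sorted (descending): 1200, 985, 985, 474, 474
The 2 values of 985 occupy positions 2–3 → average rank (2+3)/2 = 2.5.
The 2 values of 474 occupy positions 4–5 → average rank (4+5)/2 = 4.5.
Lia has value 474 mm → rank 4.5.

4.5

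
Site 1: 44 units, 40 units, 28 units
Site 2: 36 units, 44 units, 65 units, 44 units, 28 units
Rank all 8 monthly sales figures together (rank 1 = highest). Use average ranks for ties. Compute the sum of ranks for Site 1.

15.5

Sorted (descending): 65, 44, 44, 44, 40, 36, 28, 28
The 3 values of 44 occupy positions 2–4 → average rank 3.
The 2 values of 28 occupy positions 7–8 → average rank (7+8)/2 = 7.5.
Site 1 values → pooled ranks: 44→3, 40→5, 28→7.5
Rank sum = 3 + 5 + 7.5 = 15.5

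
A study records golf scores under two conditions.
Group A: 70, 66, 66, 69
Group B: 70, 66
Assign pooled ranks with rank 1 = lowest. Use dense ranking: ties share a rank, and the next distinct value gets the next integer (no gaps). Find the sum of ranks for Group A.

Sorted (ascending): 66, 66, 66, 69, 70, 70
The 3 values of 66 share dense rank 1.
The 2 values of 70 share dense rank 3.
Remaining distinct values take the next consecutive integers.
Group A values → pooled ranks: 70→3, 66→1, 66→1, 69→2
Rank sum = 3 + 1 + 1 + 2 = 7

7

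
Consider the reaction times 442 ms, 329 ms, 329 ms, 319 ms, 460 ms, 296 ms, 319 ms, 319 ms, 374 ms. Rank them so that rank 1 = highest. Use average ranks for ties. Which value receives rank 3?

374

Sorted (descending): 460, 442, 374, 329, 329, 319, 319, 319, 296
The 2 values of 329 occupy positions 4–5 → average rank (4+5)/2 = 4.5.
The 3 values of 319 occupy positions 6–8 → average rank 7.
Rank 3 → value 374.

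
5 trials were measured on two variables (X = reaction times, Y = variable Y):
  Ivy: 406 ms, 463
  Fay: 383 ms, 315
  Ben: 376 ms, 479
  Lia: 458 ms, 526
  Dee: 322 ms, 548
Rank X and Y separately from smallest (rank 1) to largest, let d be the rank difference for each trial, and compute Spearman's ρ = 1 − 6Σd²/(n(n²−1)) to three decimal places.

-0.300

Ranks of variable 1: 4, 3, 2, 5, 1
Ranks of variable 2: 2, 1, 3, 4, 5
d = r₁ − r₂: 2, 2, -1, 1, -4
d²: 4, 4, 1, 1, 16; Σd² = 26
ρ = 1 − 6·26/(5·24) = 1 − 156/120 = -0.300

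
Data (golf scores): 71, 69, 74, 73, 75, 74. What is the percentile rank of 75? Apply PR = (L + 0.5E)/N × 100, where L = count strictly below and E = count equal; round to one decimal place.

N = 6.
Strictly below 75: 5. Equal to 75: 1.
PR = (5 + 0.5·1)/6 × 100 = 91.7

91.7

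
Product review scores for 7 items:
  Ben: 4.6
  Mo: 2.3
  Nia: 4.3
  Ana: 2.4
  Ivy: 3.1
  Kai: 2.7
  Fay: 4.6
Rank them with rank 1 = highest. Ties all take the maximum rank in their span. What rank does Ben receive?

Sorted (descending): 4.6, 4.6, 4.3, 3.1, 2.7, 2.4, 2.3
The 2 values of 4.6 occupy positions 1–2 → each gets rank 2.
Ben has value 4.6 → rank 2.

2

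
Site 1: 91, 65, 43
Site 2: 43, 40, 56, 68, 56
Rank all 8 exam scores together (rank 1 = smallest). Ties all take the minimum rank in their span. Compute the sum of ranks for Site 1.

16

Sorted (ascending): 40, 43, 43, 56, 56, 65, 68, 91
The 2 values of 43 occupy positions 2–3 → each gets rank 2.
The 2 values of 56 occupy positions 4–5 → each gets rank 4.
Site 1 values → pooled ranks: 91→8, 65→6, 43→2
Rank sum = 8 + 6 + 2 = 16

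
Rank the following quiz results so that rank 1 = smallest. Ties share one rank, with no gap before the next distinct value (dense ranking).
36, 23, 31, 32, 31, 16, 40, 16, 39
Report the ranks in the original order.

5, 2, 3, 4, 3, 1, 7, 1, 6

Sorted (ascending): 16, 16, 23, 31, 31, 32, 36, 39, 40
The 2 values of 16 share dense rank 1.
The 2 values of 31 share dense rank 3.
Remaining distinct values take the next consecutive integers.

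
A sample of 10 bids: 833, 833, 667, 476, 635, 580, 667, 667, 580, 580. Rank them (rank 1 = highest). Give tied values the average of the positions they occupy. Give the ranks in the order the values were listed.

Sorted (descending): 833, 833, 667, 667, 667, 635, 580, 580, 580, 476
The 2 values of 833 occupy positions 1–2 → average rank (1+2)/2 = 1.5.
The 3 values of 667 occupy positions 3–5 → average rank 4.
The 3 values of 580 occupy positions 7–9 → average rank 8.

1.5, 1.5, 4, 10, 6, 8, 4, 4, 8, 8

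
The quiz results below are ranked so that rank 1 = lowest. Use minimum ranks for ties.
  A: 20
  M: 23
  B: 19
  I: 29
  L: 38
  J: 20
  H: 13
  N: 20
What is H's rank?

Sorted (ascending): 13, 19, 20, 20, 20, 23, 29, 38
The 3 values of 20 occupy positions 3–5 → each gets rank 3.
H has value 13 → rank 1.

1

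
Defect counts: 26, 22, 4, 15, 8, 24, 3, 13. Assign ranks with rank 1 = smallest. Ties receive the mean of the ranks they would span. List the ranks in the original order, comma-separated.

8, 6, 2, 5, 3, 7, 1, 4

Sorted (ascending): 3, 4, 8, 13, 15, 22, 24, 26
No ties — each value takes its position as its rank.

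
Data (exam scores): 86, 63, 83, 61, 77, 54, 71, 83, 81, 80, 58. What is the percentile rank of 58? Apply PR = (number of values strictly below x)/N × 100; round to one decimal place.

9.1

N = 11.
Strictly below 58: 1. Equal to 58: 1.
PR = 1/11 × 100 = 9.1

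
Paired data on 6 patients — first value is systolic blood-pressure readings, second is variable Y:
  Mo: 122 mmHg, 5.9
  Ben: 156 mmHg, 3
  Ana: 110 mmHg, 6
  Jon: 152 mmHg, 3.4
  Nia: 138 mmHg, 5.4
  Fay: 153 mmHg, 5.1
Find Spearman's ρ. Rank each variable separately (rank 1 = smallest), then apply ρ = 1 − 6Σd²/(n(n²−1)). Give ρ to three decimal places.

Ranks of variable 1: 2, 6, 1, 4, 3, 5
Ranks of variable 2: 5, 1, 6, 2, 4, 3
d = r₁ − r₂: -3, 5, -5, 2, -1, 2
d²: 9, 25, 25, 4, 1, 4; Σd² = 68
ρ = 1 − 6·68/(6·35) = 1 − 408/210 = -0.943

-0.943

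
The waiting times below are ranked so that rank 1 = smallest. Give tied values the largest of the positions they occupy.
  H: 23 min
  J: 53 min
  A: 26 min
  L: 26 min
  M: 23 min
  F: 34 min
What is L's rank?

Sorted (ascending): 23, 23, 26, 26, 34, 53
The 2 values of 23 occupy positions 1–2 → each gets rank 2.
The 2 values of 26 occupy positions 3–4 → each gets rank 4.
L has value 26 min → rank 4.

4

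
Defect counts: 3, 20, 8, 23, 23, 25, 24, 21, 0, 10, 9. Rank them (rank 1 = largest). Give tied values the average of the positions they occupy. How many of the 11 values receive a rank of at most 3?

Sorted (descending): 25, 24, 23, 23, 21, 20, 10, 9, 8, 3, 0
The 2 values of 23 occupy positions 3–4 → average rank (3+4)/2 = 3.5.
Ranks ≤ 3: {1, 2} → 2 values.

2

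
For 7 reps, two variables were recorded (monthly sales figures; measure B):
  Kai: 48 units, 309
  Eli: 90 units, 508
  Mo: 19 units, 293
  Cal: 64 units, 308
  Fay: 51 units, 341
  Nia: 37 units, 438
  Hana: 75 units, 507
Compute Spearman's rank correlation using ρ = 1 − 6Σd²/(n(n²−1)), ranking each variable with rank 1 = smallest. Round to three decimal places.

0.679

Ranks of variable 1: 3, 7, 1, 5, 4, 2, 6
Ranks of variable 2: 3, 7, 1, 2, 4, 5, 6
d = r₁ − r₂: 0, 0, 0, 3, 0, -3, 0
d²: 0, 0, 0, 9, 0, 9, 0; Σd² = 18
ρ = 1 − 6·18/(7·48) = 1 − 108/336 = 0.679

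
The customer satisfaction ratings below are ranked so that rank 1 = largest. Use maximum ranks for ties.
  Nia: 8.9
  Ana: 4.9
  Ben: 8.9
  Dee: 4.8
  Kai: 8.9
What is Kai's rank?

Sorted (descending): 8.9, 8.9, 8.9, 4.9, 4.8
The 3 values of 8.9 occupy positions 1–3 → each gets rank 3.
Kai has value 8.9 → rank 3.

3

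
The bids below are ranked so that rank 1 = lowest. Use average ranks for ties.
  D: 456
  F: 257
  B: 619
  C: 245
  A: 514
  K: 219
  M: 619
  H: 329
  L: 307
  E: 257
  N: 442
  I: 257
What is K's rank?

1

Sorted (ascending): 219, 245, 257, 257, 257, 307, 329, 442, 456, 514, 619, 619
The 3 values of 257 occupy positions 3–5 → average rank 4.
The 2 values of 619 occupy positions 11–12 → average rank (11+12)/2 = 11.5.
K has value 219 → rank 1.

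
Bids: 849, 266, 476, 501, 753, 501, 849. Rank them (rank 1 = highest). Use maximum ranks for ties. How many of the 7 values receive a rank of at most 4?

Sorted (descending): 849, 849, 753, 501, 501, 476, 266
The 2 values of 849 occupy positions 1–2 → each gets rank 2.
The 2 values of 501 occupy positions 4–5 → each gets rank 5.
Ranks ≤ 4: {2, 2, 3} → 3 values.

3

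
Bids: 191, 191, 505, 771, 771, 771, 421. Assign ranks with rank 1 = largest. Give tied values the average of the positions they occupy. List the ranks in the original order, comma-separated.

6.5, 6.5, 4, 2, 2, 2, 5

Sorted (descending): 771, 771, 771, 505, 421, 191, 191
The 3 values of 771 occupy positions 1–3 → average rank 2.
The 2 values of 191 occupy positions 6–7 → average rank (6+7)/2 = 6.5.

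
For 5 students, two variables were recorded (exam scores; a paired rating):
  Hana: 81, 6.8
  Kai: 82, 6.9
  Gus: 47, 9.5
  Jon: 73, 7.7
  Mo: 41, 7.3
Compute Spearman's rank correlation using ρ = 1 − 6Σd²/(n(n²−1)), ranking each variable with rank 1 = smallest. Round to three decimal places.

Ranks of variable 1: 4, 5, 2, 3, 1
Ranks of variable 2: 1, 2, 5, 4, 3
d = r₁ − r₂: 3, 3, -3, -1, -2
d²: 9, 9, 9, 1, 4; Σd² = 32
ρ = 1 − 6·32/(5·24) = 1 − 192/120 = -0.600

-0.600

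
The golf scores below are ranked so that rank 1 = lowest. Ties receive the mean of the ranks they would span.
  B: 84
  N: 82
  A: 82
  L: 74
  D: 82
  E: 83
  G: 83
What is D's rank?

3

Sorted (ascending): 74, 82, 82, 82, 83, 83, 84
The 3 values of 82 occupy positions 2–4 → average rank 3.
The 2 values of 83 occupy positions 5–6 → average rank (5+6)/2 = 5.5.
D has value 82 → rank 3.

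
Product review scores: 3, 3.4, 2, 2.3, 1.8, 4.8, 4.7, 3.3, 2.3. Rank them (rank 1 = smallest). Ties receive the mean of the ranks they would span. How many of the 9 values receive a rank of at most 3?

2

Sorted (ascending): 1.8, 2, 2.3, 2.3, 3, 3.3, 3.4, 4.7, 4.8
The 2 values of 2.3 occupy positions 3–4 → average rank (3+4)/2 = 3.5.
Ranks ≤ 3: {1, 2} → 2 values.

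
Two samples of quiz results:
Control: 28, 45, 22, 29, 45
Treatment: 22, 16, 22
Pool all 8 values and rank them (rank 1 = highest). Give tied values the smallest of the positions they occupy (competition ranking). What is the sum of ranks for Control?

14

Sorted (descending): 45, 45, 29, 28, 22, 22, 22, 16
The 2 values of 45 occupy positions 1–2 → each gets rank 1.
The 3 values of 22 occupy positions 5–7 → each gets rank 5.
Control values → pooled ranks: 28→4, 45→1, 22→5, 29→3, 45→1
Rank sum = 4 + 1 + 5 + 3 + 1 = 14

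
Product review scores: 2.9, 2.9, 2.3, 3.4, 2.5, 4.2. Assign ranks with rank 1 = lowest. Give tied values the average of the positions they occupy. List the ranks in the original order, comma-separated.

Sorted (ascending): 2.3, 2.5, 2.9, 2.9, 3.4, 4.2
The 2 values of 2.9 occupy positions 3–4 → average rank (3+4)/2 = 3.5.

3.5, 3.5, 1, 5, 2, 6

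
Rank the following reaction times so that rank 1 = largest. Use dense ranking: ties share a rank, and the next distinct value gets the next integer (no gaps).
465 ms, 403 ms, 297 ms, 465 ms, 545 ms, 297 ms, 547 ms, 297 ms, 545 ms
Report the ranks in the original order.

Sorted (descending): 547, 545, 545, 465, 465, 403, 297, 297, 297
The 2 values of 545 share dense rank 2.
The 2 values of 465 share dense rank 3.
The 3 values of 297 share dense rank 5.
Remaining distinct values take the next consecutive integers.

3, 4, 5, 3, 2, 5, 1, 5, 2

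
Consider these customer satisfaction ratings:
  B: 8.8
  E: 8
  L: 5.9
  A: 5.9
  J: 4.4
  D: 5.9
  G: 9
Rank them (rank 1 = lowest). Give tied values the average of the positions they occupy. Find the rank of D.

3

Sorted (ascending): 4.4, 5.9, 5.9, 5.9, 8, 8.8, 9
The 3 values of 5.9 occupy positions 2–4 → average rank 3.
D has value 5.9 → rank 3.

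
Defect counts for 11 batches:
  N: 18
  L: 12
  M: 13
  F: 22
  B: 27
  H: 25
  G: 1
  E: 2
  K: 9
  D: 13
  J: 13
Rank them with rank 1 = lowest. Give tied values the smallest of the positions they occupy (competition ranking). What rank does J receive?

Sorted (ascending): 1, 2, 9, 12, 13, 13, 13, 18, 22, 25, 27
The 3 values of 13 occupy positions 5–7 → each gets rank 5.
J has value 13 → rank 5.

5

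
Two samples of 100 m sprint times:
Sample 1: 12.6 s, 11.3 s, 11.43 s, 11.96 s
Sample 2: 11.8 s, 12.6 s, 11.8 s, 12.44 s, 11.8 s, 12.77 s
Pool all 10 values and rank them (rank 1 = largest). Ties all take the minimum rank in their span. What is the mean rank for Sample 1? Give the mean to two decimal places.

6.50

Sorted (descending): 12.77, 12.6, 12.6, 12.44, 11.96, 11.8, 11.8, 11.8, 11.43, 11.3
The 2 values of 12.6 occupy positions 2–3 → each gets rank 2.
The 3 values of 11.8 occupy positions 6–8 → each gets rank 6.
Sample 1 values → pooled ranks: 12.6→2, 11.3→10, 11.43→9, 11.96→5
Mean rank = (2 + 10 + 9 + 5) / 4 = 6.50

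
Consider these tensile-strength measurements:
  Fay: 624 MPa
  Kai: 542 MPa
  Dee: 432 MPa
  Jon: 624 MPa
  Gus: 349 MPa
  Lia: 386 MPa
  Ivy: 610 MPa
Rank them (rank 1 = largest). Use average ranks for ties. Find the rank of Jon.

Sorted (descending): 624, 624, 610, 542, 432, 386, 349
The 2 values of 624 occupy positions 1–2 → average rank (1+2)/2 = 1.5.
Jon has value 624 MPa → rank 1.5.

1.5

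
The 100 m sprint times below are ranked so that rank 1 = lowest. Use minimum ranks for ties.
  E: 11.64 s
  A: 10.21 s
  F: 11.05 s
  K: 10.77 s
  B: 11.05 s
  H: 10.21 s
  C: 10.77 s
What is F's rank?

Sorted (ascending): 10.21, 10.21, 10.77, 10.77, 11.05, 11.05, 11.64
The 2 values of 10.21 occupy positions 1–2 → each gets rank 1.
The 2 values of 10.77 occupy positions 3–4 → each gets rank 3.
The 2 values of 11.05 occupy positions 5–6 → each gets rank 5.
F has value 11.05 s → rank 5.

5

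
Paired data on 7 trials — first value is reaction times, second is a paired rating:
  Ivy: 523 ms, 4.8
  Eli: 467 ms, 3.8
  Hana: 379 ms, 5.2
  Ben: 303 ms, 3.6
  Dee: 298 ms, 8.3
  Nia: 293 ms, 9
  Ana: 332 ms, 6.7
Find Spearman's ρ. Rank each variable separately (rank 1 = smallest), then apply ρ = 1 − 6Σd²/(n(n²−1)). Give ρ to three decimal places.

-0.607

Ranks of variable 1: 7, 6, 5, 3, 2, 1, 4
Ranks of variable 2: 3, 2, 4, 1, 6, 7, 5
d = r₁ − r₂: 4, 4, 1, 2, -4, -6, -1
d²: 16, 16, 1, 4, 16, 36, 1; Σd² = 90
ρ = 1 − 6·90/(7·48) = 1 − 540/336 = -0.607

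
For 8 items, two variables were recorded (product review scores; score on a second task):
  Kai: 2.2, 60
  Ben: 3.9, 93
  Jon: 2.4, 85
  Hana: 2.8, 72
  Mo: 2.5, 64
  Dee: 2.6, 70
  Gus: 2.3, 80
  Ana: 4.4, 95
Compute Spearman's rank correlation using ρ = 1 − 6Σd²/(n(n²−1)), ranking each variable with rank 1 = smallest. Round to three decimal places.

Ranks of variable 1: 1, 7, 3, 6, 4, 5, 2, 8
Ranks of variable 2: 1, 7, 6, 4, 2, 3, 5, 8
d = r₁ − r₂: 0, 0, -3, 2, 2, 2, -3, 0
d²: 0, 0, 9, 4, 4, 4, 9, 0; Σd² = 30
ρ = 1 − 6·30/(8·63) = 1 − 180/504 = 0.643

0.643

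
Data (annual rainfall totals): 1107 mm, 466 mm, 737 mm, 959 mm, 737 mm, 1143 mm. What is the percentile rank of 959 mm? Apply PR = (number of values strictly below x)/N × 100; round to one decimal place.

N = 6.
Strictly below 959: 3. Equal to 959: 1.
PR = 3/6 × 100 = 50.0

50.0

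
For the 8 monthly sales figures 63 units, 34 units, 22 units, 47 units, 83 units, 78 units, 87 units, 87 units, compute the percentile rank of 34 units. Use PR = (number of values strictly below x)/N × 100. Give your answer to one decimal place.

12.5

N = 8.
Strictly below 34: 1. Equal to 34: 1.
PR = 1/8 × 100 = 12.5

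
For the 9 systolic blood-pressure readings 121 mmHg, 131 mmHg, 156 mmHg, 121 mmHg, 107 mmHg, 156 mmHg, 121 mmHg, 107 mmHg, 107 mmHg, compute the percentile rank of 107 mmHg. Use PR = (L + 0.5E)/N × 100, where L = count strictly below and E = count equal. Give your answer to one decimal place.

N = 9.
Strictly below 107: 0. Equal to 107: 3.
PR = (0 + 0.5·3)/9 × 100 = 16.7

16.7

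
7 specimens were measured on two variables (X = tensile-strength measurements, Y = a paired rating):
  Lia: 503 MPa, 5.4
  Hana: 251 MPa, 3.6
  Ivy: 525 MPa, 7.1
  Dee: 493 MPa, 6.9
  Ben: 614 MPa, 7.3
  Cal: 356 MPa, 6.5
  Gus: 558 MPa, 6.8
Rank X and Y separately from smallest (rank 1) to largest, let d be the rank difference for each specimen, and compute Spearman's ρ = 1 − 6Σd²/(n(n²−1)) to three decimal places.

0.750

Ranks of variable 1: 4, 1, 5, 3, 7, 2, 6
Ranks of variable 2: 2, 1, 6, 5, 7, 3, 4
d = r₁ − r₂: 2, 0, -1, -2, 0, -1, 2
d²: 4, 0, 1, 4, 0, 1, 4; Σd² = 14
ρ = 1 − 6·14/(7·48) = 1 − 84/336 = 0.750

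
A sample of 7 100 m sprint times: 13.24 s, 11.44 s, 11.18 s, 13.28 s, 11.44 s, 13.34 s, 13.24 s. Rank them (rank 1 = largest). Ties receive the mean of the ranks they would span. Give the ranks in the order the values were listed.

Sorted (descending): 13.34, 13.28, 13.24, 13.24, 11.44, 11.44, 11.18
The 2 values of 13.24 occupy positions 3–4 → average rank (3+4)/2 = 3.5.
The 2 values of 11.44 occupy positions 5–6 → average rank (5+6)/2 = 5.5.

3.5, 5.5, 7, 2, 5.5, 1, 3.5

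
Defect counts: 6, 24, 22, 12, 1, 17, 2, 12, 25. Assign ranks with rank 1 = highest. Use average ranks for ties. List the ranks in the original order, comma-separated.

Sorted (descending): 25, 24, 22, 17, 12, 12, 6, 2, 1
The 2 values of 12 occupy positions 5–6 → average rank (5+6)/2 = 5.5.

7, 2, 3, 5.5, 9, 4, 8, 5.5, 1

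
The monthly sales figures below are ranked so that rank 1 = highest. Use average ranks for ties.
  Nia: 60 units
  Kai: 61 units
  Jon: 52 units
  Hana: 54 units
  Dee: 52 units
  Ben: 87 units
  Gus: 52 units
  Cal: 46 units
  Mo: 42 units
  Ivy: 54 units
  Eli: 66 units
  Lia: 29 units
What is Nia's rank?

4

Sorted (descending): 87, 66, 61, 60, 54, 54, 52, 52, 52, 46, 42, 29
The 2 values of 54 occupy positions 5–6 → average rank (5+6)/2 = 5.5.
The 3 values of 52 occupy positions 7–9 → average rank 8.
Nia has value 60 units → rank 4.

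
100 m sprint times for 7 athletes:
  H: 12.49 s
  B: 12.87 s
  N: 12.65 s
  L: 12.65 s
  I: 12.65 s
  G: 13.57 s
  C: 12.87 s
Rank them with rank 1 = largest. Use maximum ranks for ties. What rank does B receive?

Sorted (descending): 13.57, 12.87, 12.87, 12.65, 12.65, 12.65, 12.49
The 2 values of 12.87 occupy positions 2–3 → each gets rank 3.
The 3 values of 12.65 occupy positions 4–6 → each gets rank 6.
B has value 12.87 s → rank 3.

3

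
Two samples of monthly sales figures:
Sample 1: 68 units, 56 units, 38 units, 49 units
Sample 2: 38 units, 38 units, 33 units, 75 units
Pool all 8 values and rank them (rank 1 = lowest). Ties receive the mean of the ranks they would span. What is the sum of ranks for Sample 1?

21

Sorted (ascending): 33, 38, 38, 38, 49, 56, 68, 75
The 3 values of 38 occupy positions 2–4 → average rank 3.
Sample 1 values → pooled ranks: 68→7, 56→6, 38→3, 49→5
Rank sum = 7 + 6 + 3 + 5 = 21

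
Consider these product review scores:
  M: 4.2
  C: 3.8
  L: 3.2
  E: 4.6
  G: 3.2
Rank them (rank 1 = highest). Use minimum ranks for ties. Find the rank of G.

Sorted (descending): 4.6, 4.2, 3.8, 3.2, 3.2
The 2 values of 3.2 occupy positions 4–5 → each gets rank 4.
G has value 3.2 → rank 4.

4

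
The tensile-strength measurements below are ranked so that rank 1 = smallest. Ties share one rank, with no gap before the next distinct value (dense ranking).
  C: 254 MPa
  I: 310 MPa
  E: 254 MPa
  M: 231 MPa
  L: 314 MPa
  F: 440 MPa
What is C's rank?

Sorted (ascending): 231, 254, 254, 310, 314, 440
The 2 values of 254 share dense rank 2.
Remaining distinct values take the next consecutive integers.
C has value 254 MPa → rank 2.

2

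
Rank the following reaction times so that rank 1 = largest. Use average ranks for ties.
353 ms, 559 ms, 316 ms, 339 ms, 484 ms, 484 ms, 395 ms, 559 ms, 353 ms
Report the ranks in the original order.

Sorted (descending): 559, 559, 484, 484, 395, 353, 353, 339, 316
The 2 values of 559 occupy positions 1–2 → average rank (1+2)/2 = 1.5.
The 2 values of 484 occupy positions 3–4 → average rank (3+4)/2 = 3.5.
The 2 values of 353 occupy positions 6–7 → average rank (6+7)/2 = 6.5.

6.5, 1.5, 9, 8, 3.5, 3.5, 5, 1.5, 6.5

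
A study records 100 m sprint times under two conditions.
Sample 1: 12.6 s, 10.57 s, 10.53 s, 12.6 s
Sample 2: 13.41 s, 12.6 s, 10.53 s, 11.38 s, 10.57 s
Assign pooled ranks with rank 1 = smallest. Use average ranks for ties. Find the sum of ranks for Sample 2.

Sorted (ascending): 10.53, 10.53, 10.57, 10.57, 11.38, 12.6, 12.6, 12.6, 13.41
The 2 values of 10.53 occupy positions 1–2 → average rank (1+2)/2 = 1.5.
The 2 values of 10.57 occupy positions 3–4 → average rank (3+4)/2 = 3.5.
The 3 values of 12.6 occupy positions 6–8 → average rank 7.
Sample 2 values → pooled ranks: 13.41→9, 12.6→7, 10.53→1.5, 11.38→5, 10.57→3.5
Rank sum = 9 + 7 + 1.5 + 5 + 3.5 = 26

26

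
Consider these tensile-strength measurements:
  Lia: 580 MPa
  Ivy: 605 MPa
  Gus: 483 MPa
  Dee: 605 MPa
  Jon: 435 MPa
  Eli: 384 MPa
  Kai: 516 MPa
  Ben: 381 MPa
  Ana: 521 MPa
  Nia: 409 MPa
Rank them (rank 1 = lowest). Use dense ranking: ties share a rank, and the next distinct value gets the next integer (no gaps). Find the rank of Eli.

Sorted (ascending): 381, 384, 409, 435, 483, 516, 521, 580, 605, 605
The 2 values of 605 share dense rank 9.
Remaining distinct values take the next consecutive integers.
Eli has value 384 MPa → rank 2.

2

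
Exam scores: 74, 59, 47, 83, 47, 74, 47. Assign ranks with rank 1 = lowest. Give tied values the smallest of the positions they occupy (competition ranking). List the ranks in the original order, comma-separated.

Sorted (ascending): 47, 47, 47, 59, 74, 74, 83
The 3 values of 47 occupy positions 1–3 → each gets rank 1.
The 2 values of 74 occupy positions 5–6 → each gets rank 5.

5, 4, 1, 7, 1, 5, 1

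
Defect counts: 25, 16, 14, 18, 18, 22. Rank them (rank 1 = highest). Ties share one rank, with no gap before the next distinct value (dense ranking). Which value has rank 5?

14

Sorted (descending): 25, 22, 18, 18, 16, 14
The 2 values of 18 share dense rank 3.
Remaining distinct values take the next consecutive integers.
Rank 5 → value 14.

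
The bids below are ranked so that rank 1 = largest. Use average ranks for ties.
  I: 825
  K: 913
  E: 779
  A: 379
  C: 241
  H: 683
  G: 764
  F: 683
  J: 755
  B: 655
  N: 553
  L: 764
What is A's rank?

11

Sorted (descending): 913, 825, 779, 764, 764, 755, 683, 683, 655, 553, 379, 241
The 2 values of 764 occupy positions 4–5 → average rank (4+5)/2 = 4.5.
The 2 values of 683 occupy positions 7–8 → average rank (7+8)/2 = 7.5.
A has value 379 → rank 11.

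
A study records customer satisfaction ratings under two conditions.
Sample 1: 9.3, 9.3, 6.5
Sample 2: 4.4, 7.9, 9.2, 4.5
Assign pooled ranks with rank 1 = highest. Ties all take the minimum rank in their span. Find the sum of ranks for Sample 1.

Sorted (descending): 9.3, 9.3, 9.2, 7.9, 6.5, 4.5, 4.4
The 2 values of 9.3 occupy positions 1–2 → each gets rank 1.
Sample 1 values → pooled ranks: 9.3→1, 9.3→1, 6.5→5
Rank sum = 1 + 1 + 5 = 7

7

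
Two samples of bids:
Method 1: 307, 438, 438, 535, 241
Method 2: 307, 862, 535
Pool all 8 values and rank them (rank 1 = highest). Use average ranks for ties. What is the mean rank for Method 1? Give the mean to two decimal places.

Sorted (descending): 862, 535, 535, 438, 438, 307, 307, 241
The 2 values of 535 occupy positions 2–3 → average rank (2+3)/2 = 2.5.
The 2 values of 438 occupy positions 4–5 → average rank (4+5)/2 = 4.5.
The 2 values of 307 occupy positions 6–7 → average rank (6+7)/2 = 6.5.
Method 1 values → pooled ranks: 307→6.5, 438→4.5, 438→4.5, 535→2.5, 241→8
Mean rank = (6.5 + 4.5 + 4.5 + 2.5 + 8) / 5 = 5.20

5.20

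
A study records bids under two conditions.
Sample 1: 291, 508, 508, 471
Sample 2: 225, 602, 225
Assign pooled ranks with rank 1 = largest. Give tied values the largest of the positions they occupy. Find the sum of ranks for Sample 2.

Sorted (descending): 602, 508, 508, 471, 291, 225, 225
The 2 values of 508 occupy positions 2–3 → each gets rank 3.
The 2 values of 225 occupy positions 6–7 → each gets rank 7.
Sample 2 values → pooled ranks: 225→7, 602→1, 225→7
Rank sum = 7 + 1 + 7 = 15

15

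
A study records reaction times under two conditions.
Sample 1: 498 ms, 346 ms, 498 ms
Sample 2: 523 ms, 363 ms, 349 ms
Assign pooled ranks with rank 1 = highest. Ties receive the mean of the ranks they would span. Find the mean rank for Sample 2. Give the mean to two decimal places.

Sorted (descending): 523, 498, 498, 363, 349, 346
The 2 values of 498 occupy positions 2–3 → average rank (2+3)/2 = 2.5.
Sample 2 values → pooled ranks: 523→1, 363→4, 349→5
Mean rank = (1 + 4 + 5) / 3 = 3.33

3.33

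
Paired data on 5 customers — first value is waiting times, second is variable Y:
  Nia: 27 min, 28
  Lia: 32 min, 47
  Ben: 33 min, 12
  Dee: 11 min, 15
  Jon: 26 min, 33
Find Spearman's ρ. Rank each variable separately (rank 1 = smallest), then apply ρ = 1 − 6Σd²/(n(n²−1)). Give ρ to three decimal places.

Ranks of variable 1: 3, 4, 5, 1, 2
Ranks of variable 2: 3, 5, 1, 2, 4
d = r₁ − r₂: 0, -1, 4, -1, -2
d²: 0, 1, 16, 1, 4; Σd² = 22
ρ = 1 − 6·22/(5·24) = 1 − 132/120 = -0.100

-0.100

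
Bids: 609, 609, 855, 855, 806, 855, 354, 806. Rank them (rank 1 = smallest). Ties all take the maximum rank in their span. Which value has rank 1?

Sorted (ascending): 354, 609, 609, 806, 806, 855, 855, 855
The 2 values of 609 occupy positions 2–3 → each gets rank 3.
The 2 values of 806 occupy positions 4–5 → each gets rank 5.
The 3 values of 855 occupy positions 6–8 → each gets rank 8.
Rank 1 → value 354.

354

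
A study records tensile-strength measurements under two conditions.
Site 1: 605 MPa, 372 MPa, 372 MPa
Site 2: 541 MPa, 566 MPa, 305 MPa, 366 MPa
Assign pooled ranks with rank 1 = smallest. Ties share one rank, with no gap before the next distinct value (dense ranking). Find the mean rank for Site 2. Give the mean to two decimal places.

3.00

Sorted (ascending): 305, 366, 372, 372, 541, 566, 605
The 2 values of 372 share dense rank 3.
Remaining distinct values take the next consecutive integers.
Site 2 values → pooled ranks: 541→4, 566→5, 305→1, 366→2
Mean rank = (4 + 5 + 1 + 2) / 4 = 3.00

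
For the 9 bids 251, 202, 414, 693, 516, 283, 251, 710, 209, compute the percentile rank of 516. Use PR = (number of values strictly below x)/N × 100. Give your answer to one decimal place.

N = 9.
Strictly below 516: 6. Equal to 516: 1.
PR = 6/9 × 100 = 66.7

66.7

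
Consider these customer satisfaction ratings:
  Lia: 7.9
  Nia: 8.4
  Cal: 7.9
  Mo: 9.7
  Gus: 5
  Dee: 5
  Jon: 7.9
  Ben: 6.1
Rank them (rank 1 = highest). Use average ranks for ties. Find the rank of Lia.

Sorted (descending): 9.7, 8.4, 7.9, 7.9, 7.9, 6.1, 5, 5
The 3 values of 7.9 occupy positions 3–5 → average rank 4.
The 2 values of 5 occupy positions 7–8 → average rank (7+8)/2 = 7.5.
Lia has value 7.9 → rank 4.

4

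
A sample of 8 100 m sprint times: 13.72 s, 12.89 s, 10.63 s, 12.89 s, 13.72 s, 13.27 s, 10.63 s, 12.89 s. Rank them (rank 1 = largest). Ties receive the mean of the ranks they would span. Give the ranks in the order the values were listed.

1.5, 5, 7.5, 5, 1.5, 3, 7.5, 5

Sorted (descending): 13.72, 13.72, 13.27, 12.89, 12.89, 12.89, 10.63, 10.63
The 2 values of 13.72 occupy positions 1–2 → average rank (1+2)/2 = 1.5.
The 3 values of 12.89 occupy positions 4–6 → average rank 5.
The 2 values of 10.63 occupy positions 7–8 → average rank (7+8)/2 = 7.5.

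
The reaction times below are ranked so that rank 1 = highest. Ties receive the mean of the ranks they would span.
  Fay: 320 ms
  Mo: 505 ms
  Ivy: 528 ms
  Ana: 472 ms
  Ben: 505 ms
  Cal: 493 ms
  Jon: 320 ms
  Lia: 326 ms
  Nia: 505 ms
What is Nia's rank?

3

Sorted (descending): 528, 505, 505, 505, 493, 472, 326, 320, 320
The 3 values of 505 occupy positions 2–4 → average rank 3.
The 2 values of 320 occupy positions 8–9 → average rank (8+9)/2 = 8.5.
Nia has value 505 ms → rank 3.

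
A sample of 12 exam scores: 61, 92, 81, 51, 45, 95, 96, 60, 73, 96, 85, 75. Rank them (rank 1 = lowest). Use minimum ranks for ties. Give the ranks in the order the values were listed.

4, 9, 7, 2, 1, 10, 11, 3, 5, 11, 8, 6

Sorted (ascending): 45, 51, 60, 61, 73, 75, 81, 85, 92, 95, 96, 96
The 2 values of 96 occupy positions 11–12 → each gets rank 11.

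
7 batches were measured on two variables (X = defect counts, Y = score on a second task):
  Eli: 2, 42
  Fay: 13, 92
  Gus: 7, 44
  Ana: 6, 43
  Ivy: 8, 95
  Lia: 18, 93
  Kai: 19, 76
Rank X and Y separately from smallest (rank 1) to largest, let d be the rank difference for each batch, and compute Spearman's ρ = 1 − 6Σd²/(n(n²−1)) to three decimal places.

0.679

Ranks of variable 1: 1, 5, 3, 2, 4, 6, 7
Ranks of variable 2: 1, 5, 3, 2, 7, 6, 4
d = r₁ − r₂: 0, 0, 0, 0, -3, 0, 3
d²: 0, 0, 0, 0, 9, 0, 9; Σd² = 18
ρ = 1 − 6·18/(7·48) = 1 − 108/336 = 0.679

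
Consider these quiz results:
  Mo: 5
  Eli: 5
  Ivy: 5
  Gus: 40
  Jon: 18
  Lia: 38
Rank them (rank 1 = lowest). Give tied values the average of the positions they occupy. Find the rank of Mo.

2

Sorted (ascending): 5, 5, 5, 18, 38, 40
The 3 values of 5 occupy positions 1–3 → average rank 2.
Mo has value 5 → rank 2.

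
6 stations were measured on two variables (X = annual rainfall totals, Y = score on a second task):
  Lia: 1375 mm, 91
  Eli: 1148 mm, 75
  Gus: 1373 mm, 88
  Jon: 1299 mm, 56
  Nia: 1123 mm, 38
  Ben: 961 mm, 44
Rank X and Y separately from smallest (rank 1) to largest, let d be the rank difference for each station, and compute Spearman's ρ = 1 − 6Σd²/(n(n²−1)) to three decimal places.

0.886

Ranks of variable 1: 6, 3, 5, 4, 2, 1
Ranks of variable 2: 6, 4, 5, 3, 1, 2
d = r₁ − r₂: 0, -1, 0, 1, 1, -1
d²: 0, 1, 0, 1, 1, 1; Σd² = 4
ρ = 1 − 6·4/(6·35) = 1 − 24/210 = 0.886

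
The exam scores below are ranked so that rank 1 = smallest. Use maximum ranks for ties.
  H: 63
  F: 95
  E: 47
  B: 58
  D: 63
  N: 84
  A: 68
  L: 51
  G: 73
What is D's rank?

Sorted (ascending): 47, 51, 58, 63, 63, 68, 73, 84, 95
The 2 values of 63 occupy positions 4–5 → each gets rank 5.
D has value 63 → rank 5.

5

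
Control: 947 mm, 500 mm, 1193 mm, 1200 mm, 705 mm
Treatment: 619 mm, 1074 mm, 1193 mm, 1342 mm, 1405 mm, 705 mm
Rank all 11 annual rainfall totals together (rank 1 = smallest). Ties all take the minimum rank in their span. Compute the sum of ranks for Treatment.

39

Sorted (ascending): 500, 619, 705, 705, 947, 1074, 1193, 1193, 1200, 1342, 1405
The 2 values of 705 occupy positions 3–4 → each gets rank 3.
The 2 values of 1193 occupy positions 7–8 → each gets rank 7.
Treatment values → pooled ranks: 619→2, 1074→6, 1193→7, 1342→10, 1405→11, 705→3
Rank sum = 2 + 6 + 7 + 10 + 11 + 3 = 39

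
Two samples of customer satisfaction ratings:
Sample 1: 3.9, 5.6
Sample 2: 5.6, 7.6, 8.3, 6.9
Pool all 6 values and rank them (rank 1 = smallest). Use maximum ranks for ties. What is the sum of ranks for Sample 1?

4

Sorted (ascending): 3.9, 5.6, 5.6, 6.9, 7.6, 8.3
The 2 values of 5.6 occupy positions 2–3 → each gets rank 3.
Sample 1 values → pooled ranks: 3.9→1, 5.6→3
Rank sum = 1 + 3 = 4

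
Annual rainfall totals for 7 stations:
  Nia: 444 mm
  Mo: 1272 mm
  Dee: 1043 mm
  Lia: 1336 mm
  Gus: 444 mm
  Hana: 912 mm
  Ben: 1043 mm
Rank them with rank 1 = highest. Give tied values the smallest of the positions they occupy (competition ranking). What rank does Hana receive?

5

Sorted (descending): 1336, 1272, 1043, 1043, 912, 444, 444
The 2 values of 1043 occupy positions 3–4 → each gets rank 3.
The 2 values of 444 occupy positions 6–7 → each gets rank 6.
Hana has value 912 mm → rank 5.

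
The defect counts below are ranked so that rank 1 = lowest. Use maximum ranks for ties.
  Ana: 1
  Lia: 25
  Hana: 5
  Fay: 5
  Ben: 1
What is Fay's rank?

Sorted (ascending): 1, 1, 5, 5, 25
The 2 values of 1 occupy positions 1–2 → each gets rank 2.
The 2 values of 5 occupy positions 3–4 → each gets rank 4.
Fay has value 5 → rank 4.

4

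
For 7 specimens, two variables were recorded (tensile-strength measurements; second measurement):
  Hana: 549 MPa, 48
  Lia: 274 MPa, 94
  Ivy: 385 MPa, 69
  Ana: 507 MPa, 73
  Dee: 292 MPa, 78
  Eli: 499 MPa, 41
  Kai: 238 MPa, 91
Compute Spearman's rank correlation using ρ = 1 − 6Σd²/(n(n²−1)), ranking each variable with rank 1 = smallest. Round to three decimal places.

Ranks of variable 1: 7, 2, 4, 6, 3, 5, 1
Ranks of variable 2: 2, 7, 3, 4, 5, 1, 6
d = r₁ − r₂: 5, -5, 1, 2, -2, 4, -5
d²: 25, 25, 1, 4, 4, 16, 25; Σd² = 100
ρ = 1 − 6·100/(7·48) = 1 − 600/336 = -0.786

-0.786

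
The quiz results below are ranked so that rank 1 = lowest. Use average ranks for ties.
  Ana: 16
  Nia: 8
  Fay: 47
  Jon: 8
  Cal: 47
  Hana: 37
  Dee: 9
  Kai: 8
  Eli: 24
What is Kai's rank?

Sorted (ascending): 8, 8, 8, 9, 16, 24, 37, 47, 47
The 3 values of 8 occupy positions 1–3 → average rank 2.
The 2 values of 47 occupy positions 8–9 → average rank (8+9)/2 = 8.5.
Kai has value 8 → rank 2.

2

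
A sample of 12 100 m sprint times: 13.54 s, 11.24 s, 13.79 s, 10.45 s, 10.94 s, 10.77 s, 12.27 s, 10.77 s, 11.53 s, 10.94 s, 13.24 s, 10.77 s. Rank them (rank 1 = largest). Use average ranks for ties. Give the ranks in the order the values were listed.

Sorted (descending): 13.79, 13.54, 13.24, 12.27, 11.53, 11.24, 10.94, 10.94, 10.77, 10.77, 10.77, 10.45
The 2 values of 10.94 occupy positions 7–8 → average rank (7+8)/2 = 7.5.
The 3 values of 10.77 occupy positions 9–11 → average rank 10.

2, 6, 1, 12, 7.5, 10, 4, 10, 5, 7.5, 3, 10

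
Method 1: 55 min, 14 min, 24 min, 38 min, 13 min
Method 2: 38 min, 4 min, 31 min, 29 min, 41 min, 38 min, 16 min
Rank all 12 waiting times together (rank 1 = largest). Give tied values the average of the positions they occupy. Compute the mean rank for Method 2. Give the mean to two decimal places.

6.29

Sorted (descending): 55, 41, 38, 38, 38, 31, 29, 24, 16, 14, 13, 4
The 3 values of 38 occupy positions 3–5 → average rank 4.
Method 2 values → pooled ranks: 38→4, 4→12, 31→6, 29→7, 41→2, 38→4, 16→9
Mean rank = (4 + 12 + 6 + 7 + 2 + 4 + 9) / 7 = 6.29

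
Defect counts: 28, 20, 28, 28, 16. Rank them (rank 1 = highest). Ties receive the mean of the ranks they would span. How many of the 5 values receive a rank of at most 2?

3

Sorted (descending): 28, 28, 28, 20, 16
The 3 values of 28 occupy positions 1–3 → average rank 2.
Ranks ≤ 2: {2, 2, 2} → 3 values.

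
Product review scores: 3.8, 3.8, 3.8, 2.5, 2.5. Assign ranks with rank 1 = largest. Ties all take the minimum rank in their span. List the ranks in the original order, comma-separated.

1, 1, 1, 4, 4

Sorted (descending): 3.8, 3.8, 3.8, 2.5, 2.5
The 3 values of 3.8 occupy positions 1–3 → each gets rank 1.
The 2 values of 2.5 occupy positions 4–5 → each gets rank 4.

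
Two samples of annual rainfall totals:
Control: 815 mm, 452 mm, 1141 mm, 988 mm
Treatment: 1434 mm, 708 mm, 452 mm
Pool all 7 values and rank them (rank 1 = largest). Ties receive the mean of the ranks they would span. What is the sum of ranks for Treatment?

Sorted (descending): 1434, 1141, 988, 815, 708, 452, 452
The 2 values of 452 occupy positions 6–7 → average rank (6+7)/2 = 6.5.
Treatment values → pooled ranks: 1434→1, 708→5, 452→6.5
Rank sum = 1 + 5 + 6.5 = 12.5

12.5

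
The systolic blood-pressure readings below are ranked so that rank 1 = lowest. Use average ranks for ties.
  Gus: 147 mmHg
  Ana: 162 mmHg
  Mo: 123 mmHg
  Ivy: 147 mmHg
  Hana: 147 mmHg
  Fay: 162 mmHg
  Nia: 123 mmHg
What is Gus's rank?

4

Sorted (ascending): 123, 123, 147, 147, 147, 162, 162
The 2 values of 123 occupy positions 1–2 → average rank (1+2)/2 = 1.5.
The 3 values of 147 occupy positions 3–5 → average rank 4.
The 2 values of 162 occupy positions 6–7 → average rank (6+7)/2 = 6.5.
Gus has value 147 mmHg → rank 4.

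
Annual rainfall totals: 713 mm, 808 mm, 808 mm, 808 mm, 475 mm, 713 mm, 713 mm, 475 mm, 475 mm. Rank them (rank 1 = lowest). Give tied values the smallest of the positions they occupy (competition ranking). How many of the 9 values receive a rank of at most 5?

Sorted (ascending): 475, 475, 475, 713, 713, 713, 808, 808, 808
The 3 values of 475 occupy positions 1–3 → each gets rank 1.
The 3 values of 713 occupy positions 4–6 → each gets rank 4.
The 3 values of 808 occupy positions 7–9 → each gets rank 7.
Ranks ≤ 5: {1, 1, 1, 4, 4, 4} → 6 values.

6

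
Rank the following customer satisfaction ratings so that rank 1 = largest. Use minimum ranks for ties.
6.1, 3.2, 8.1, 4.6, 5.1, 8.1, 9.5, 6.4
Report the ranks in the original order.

5, 8, 2, 7, 6, 2, 1, 4

Sorted (descending): 9.5, 8.1, 8.1, 6.4, 6.1, 5.1, 4.6, 3.2
The 2 values of 8.1 occupy positions 2–3 → each gets rank 2.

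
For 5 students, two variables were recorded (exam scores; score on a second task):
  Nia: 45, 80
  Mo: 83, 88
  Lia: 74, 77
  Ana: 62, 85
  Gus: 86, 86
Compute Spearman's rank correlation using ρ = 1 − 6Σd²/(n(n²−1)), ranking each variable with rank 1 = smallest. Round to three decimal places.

Ranks of variable 1: 1, 4, 3, 2, 5
Ranks of variable 2: 2, 5, 1, 3, 4
d = r₁ − r₂: -1, -1, 2, -1, 1
d²: 1, 1, 4, 1, 1; Σd² = 8
ρ = 1 − 6·8/(5·24) = 1 − 48/120 = 0.600

0.600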